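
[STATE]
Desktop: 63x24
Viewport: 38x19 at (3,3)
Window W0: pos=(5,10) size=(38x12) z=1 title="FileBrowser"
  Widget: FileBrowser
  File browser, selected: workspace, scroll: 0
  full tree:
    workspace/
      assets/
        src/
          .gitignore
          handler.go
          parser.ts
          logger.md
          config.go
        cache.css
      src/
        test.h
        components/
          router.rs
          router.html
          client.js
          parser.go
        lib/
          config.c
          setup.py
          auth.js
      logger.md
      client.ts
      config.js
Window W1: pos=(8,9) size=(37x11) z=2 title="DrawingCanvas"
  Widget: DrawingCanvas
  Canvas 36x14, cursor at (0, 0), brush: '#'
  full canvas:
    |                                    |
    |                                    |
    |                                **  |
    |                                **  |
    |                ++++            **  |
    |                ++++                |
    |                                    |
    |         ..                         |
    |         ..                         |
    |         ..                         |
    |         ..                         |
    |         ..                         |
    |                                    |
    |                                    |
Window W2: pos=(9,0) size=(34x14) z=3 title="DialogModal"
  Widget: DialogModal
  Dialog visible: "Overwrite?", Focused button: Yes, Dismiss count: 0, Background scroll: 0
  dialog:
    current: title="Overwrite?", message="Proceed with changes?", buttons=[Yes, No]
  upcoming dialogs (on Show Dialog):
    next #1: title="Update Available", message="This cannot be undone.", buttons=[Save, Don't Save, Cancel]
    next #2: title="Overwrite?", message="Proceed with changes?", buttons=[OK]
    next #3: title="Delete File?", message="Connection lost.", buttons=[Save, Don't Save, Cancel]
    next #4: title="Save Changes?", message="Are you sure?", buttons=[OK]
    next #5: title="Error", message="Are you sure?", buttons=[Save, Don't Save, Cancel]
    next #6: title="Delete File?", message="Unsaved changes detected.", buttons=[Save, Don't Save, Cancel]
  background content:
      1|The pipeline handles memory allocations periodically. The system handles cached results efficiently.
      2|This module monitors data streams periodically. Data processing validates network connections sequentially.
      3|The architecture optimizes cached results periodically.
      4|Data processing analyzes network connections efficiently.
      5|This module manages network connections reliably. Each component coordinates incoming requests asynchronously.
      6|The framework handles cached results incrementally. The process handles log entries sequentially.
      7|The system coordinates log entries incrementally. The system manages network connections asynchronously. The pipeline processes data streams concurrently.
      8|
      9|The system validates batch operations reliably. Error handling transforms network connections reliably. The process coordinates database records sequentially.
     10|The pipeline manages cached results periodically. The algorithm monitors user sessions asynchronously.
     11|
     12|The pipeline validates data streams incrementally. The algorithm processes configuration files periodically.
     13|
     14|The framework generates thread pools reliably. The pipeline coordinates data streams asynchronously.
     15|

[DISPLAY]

      ┃The pipeline handles memory all
      ┃This module monitors data strea
      ┃The┌───────────────────────┐ach
      ┃Dat│       Overwrite?      │wor
      ┃Thi│ Proceed with changes? │con
      ┃The│       [Yes]  No       │ re
     ┏┃The└───────────────────────┘ntr
  ┏━━┃┃                               
  ┃ F┠┃The system validates batch oper
  ┠──┃┃The pipeline manages cached res
  ┃> ┃┗━━━━━━━━━━━━━━━━━━━━━━━━━━━━━━━
  ┃  ┃                                
  ┃  ┃                                
  ┃  ┃                ++++            
  ┃  ┃                ++++            
  ┃  ┃                                
  ┃  ┗━━━━━━━━━━━━━━━━━━━━━━━━━━━━━━━━
  ┃                                   
  ┗━━━━━━━━━━━━━━━━━━━━━━━━━━━━━━━━━━━


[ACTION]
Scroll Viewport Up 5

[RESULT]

      ┏━━━━━━━━━━━━━━━━━━━━━━━━━━━━━━━
      ┃ DialogModal                   
      ┠───────────────────────────────
      ┃The pipeline handles memory all
      ┃This module monitors data strea
      ┃The┌───────────────────────┐ach
      ┃Dat│       Overwrite?      │wor
      ┃Thi│ Proceed with changes? │con
      ┃The│       [Yes]  No       │ re
     ┏┃The└───────────────────────┘ntr
  ┏━━┃┃                               
  ┃ F┠┃The system validates batch oper
  ┠──┃┃The pipeline manages cached res
  ┃> ┃┗━━━━━━━━━━━━━━━━━━━━━━━━━━━━━━━
  ┃  ┃                                
  ┃  ┃                                
  ┃  ┃                ++++            
  ┃  ┃                ++++            
  ┃  ┃                                


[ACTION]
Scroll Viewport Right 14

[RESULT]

━━━━━━━━━━━━━━━━━━━━━━━━━┓            
Modal                    ┃            
─────────────────────────┨            
eline handles memory allo┃            
dule monitors data stream┃            
────────────────────┐ache┃            
    Overwrite?      │work┃            
oceed with changes? │conn┃            
    [Yes]  No       │ res┃            
────────────────────┘ntri┃━┓          
                         ┃ ┃          
tem validates batch opera┃─┨          
eline manages cached resu┃ ┃          
━━━━━━━━━━━━━━━━━━━━━━━━━┛ ┃          
                        ** ┃          
                        ** ┃          
        ++++            ** ┃          
        ++++               ┃          
                           ┃          


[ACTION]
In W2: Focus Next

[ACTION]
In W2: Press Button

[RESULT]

━━━━━━━━━━━━━━━━━━━━━━━━━┓            
Modal                    ┃            
─────────────────────────┨            
eline handles memory allo┃            
dule monitors data stream┃            
hitecture optimizes cache┃            
ocessing analyzes network┃            
dule manages network conn┃            
mework handles cached res┃            
tem coordinates log entri┃━┓          
                         ┃ ┃          
tem validates batch opera┃─┨          
eline manages cached resu┃ ┃          
━━━━━━━━━━━━━━━━━━━━━━━━━┛ ┃          
                        ** ┃          
                        ** ┃          
        ++++            ** ┃          
        ++++               ┃          
                           ┃          


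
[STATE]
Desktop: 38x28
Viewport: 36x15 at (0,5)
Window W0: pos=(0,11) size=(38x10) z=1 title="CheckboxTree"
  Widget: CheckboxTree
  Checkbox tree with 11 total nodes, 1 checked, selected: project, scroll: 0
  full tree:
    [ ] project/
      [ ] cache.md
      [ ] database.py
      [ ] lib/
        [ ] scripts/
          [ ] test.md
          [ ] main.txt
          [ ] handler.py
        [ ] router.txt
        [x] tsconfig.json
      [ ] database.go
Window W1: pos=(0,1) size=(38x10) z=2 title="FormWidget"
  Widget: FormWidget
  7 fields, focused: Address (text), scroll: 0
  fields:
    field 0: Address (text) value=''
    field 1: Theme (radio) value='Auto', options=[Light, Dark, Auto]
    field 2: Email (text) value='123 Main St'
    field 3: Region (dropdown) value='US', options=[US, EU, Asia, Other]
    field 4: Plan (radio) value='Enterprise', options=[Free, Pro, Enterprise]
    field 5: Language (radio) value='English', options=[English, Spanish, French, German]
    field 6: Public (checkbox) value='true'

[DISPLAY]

┃  Theme:      ( ) Light  ( ) Dark  
┃  Email:      [123 Main St         
┃  Region:     [US                 ▼
┃  Plan:       ( ) Free  ( ) Pro  (●
┃  Language:   (●) English  ( ) Span
┗━━━━━━━━━━━━━━━━━━━━━━━━━━━━━━━━━━━
┏━━━━━━━━━━━━━━━━━━━━━━━━━━━━━━━━━━━
┃ CheckboxTree                      
┠───────────────────────────────────
┃>[-] project/                      
┃   [ ] cache.md                    
┃   [ ] database.py                 
┃   [-] lib/                        
┃     [ ] scripts/                  
┃       [ ] test.md                 


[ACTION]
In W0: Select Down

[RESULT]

┃  Theme:      ( ) Light  ( ) Dark  
┃  Email:      [123 Main St         
┃  Region:     [US                 ▼
┃  Plan:       ( ) Free  ( ) Pro  (●
┃  Language:   (●) English  ( ) Span
┗━━━━━━━━━━━━━━━━━━━━━━━━━━━━━━━━━━━
┏━━━━━━━━━━━━━━━━━━━━━━━━━━━━━━━━━━━
┃ CheckboxTree                      
┠───────────────────────────────────
┃ [-] project/                      
┃>  [ ] cache.md                    
┃   [ ] database.py                 
┃   [-] lib/                        
┃     [ ] scripts/                  
┃       [ ] test.md                 


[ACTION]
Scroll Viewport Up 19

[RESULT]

                                    
┏━━━━━━━━━━━━━━━━━━━━━━━━━━━━━━━━━━━
┃ FormWidget                        
┠───────────────────────────────────
┃> Address:    [                    
┃  Theme:      ( ) Light  ( ) Dark  
┃  Email:      [123 Main St         
┃  Region:     [US                 ▼
┃  Plan:       ( ) Free  ( ) Pro  (●
┃  Language:   (●) English  ( ) Span
┗━━━━━━━━━━━━━━━━━━━━━━━━━━━━━━━━━━━
┏━━━━━━━━━━━━━━━━━━━━━━━━━━━━━━━━━━━
┃ CheckboxTree                      
┠───────────────────────────────────
┃ [-] project/                      


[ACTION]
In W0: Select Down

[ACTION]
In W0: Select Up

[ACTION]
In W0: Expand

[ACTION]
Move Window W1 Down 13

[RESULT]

                                    
                                    
                                    
                                    
                                    
                                    
                                    
                                    
                                    
                                    
                                    
┏━━━━━━━━━━━━━━━━━━━━━━━━━━━━━━━━━━━
┃ CheckboxTree                      
┠───────────────────────────────────
┏━━━━━━━━━━━━━━━━━━━━━━━━━━━━━━━━━━━


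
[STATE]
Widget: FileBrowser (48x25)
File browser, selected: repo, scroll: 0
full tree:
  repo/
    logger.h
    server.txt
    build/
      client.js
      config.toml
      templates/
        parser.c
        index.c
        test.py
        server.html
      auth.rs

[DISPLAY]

> [-] repo/                                     
    logger.h                                    
    server.txt                                  
    [+] build/                                  
                                                
                                                
                                                
                                                
                                                
                                                
                                                
                                                
                                                
                                                
                                                
                                                
                                                
                                                
                                                
                                                
                                                
                                                
                                                
                                                
                                                


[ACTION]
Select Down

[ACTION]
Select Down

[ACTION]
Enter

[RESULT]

  [-] repo/                                     
    logger.h                                    
  > server.txt                                  
    [+] build/                                  
                                                
                                                
                                                
                                                
                                                
                                                
                                                
                                                
                                                
                                                
                                                
                                                
                                                
                                                
                                                
                                                
                                                
                                                
                                                
                                                
                                                


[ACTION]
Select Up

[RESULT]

  [-] repo/                                     
  > logger.h                                    
    server.txt                                  
    [+] build/                                  
                                                
                                                
                                                
                                                
                                                
                                                
                                                
                                                
                                                
                                                
                                                
                                                
                                                
                                                
                                                
                                                
                                                
                                                
                                                
                                                
                                                


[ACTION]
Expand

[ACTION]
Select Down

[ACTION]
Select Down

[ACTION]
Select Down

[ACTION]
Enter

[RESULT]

  [-] repo/                                     
    logger.h                                    
    server.txt                                  
  > [-] build/                                  
      client.js                                 
      config.toml                               
      [+] templates/                            
      auth.rs                                   
                                                
                                                
                                                
                                                
                                                
                                                
                                                
                                                
                                                
                                                
                                                
                                                
                                                
                                                
                                                
                                                
                                                


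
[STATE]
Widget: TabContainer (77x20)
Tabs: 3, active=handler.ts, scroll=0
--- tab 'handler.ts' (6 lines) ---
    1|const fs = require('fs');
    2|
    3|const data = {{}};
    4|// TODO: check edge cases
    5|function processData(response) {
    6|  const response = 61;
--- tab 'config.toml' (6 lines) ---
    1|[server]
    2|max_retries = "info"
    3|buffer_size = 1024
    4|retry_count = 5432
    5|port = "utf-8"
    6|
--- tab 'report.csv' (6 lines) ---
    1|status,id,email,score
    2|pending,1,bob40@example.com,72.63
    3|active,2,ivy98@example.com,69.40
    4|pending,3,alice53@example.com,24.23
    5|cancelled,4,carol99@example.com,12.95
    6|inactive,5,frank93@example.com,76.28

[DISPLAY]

[handler.ts]│ config.toml │ report.csv                                       
─────────────────────────────────────────────────────────────────────────────
const fs = require('fs');                                                    
                                                                             
const data = {{}};                                                           
// TODO: check edge cases                                                    
function processData(response) {                                             
  const response = 61;                                                       
                                                                             
                                                                             
                                                                             
                                                                             
                                                                             
                                                                             
                                                                             
                                                                             
                                                                             
                                                                             
                                                                             
                                                                             


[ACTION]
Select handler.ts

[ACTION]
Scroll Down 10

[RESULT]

[handler.ts]│ config.toml │ report.csv                                       
─────────────────────────────────────────────────────────────────────────────
  const response = 61;                                                       
                                                                             
                                                                             
                                                                             
                                                                             
                                                                             
                                                                             
                                                                             
                                                                             
                                                                             
                                                                             
                                                                             
                                                                             
                                                                             
                                                                             
                                                                             
                                                                             
                                                                             


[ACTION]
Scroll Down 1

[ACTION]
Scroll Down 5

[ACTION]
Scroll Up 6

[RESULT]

[handler.ts]│ config.toml │ report.csv                                       
─────────────────────────────────────────────────────────────────────────────
const fs = require('fs');                                                    
                                                                             
const data = {{}};                                                           
// TODO: check edge cases                                                    
function processData(response) {                                             
  const response = 61;                                                       
                                                                             
                                                                             
                                                                             
                                                                             
                                                                             
                                                                             
                                                                             
                                                                             
                                                                             
                                                                             
                                                                             
                                                                             


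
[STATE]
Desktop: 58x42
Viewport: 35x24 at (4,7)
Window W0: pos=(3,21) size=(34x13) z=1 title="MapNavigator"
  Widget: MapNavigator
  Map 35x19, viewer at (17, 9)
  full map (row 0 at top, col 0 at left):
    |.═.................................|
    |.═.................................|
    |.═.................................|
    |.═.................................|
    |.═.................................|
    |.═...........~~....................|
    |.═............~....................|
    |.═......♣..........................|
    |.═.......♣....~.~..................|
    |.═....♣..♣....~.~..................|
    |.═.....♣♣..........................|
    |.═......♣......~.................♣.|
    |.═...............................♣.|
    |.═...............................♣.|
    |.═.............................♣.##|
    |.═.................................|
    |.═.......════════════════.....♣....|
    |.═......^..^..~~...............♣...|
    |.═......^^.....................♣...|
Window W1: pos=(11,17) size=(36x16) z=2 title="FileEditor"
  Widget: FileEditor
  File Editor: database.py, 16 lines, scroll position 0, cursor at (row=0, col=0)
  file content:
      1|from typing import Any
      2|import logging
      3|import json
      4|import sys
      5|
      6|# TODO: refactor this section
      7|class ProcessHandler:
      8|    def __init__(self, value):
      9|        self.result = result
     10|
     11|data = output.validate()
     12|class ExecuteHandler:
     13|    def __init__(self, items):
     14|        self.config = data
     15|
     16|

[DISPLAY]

                                   
                                   
                                   
                                   
                                   
                                   
                                   
                                   
                                   
                                   
       ┏━━━━━━━━━━━━━━━━━━━━━━━━━━━
       ┃ FileEditor                
       ┠───────────────────────────
       ┃█rom typing import Any     
━━━━━━━┃import logging             
 MapNav┃import json                
───────┃import sys                 
═......┃                           
═......┃# TODO: refactor this secti
═......┃class ProcessHandler:      
═......┃    def __init__(self, valu
═....♣.┃        self.result = resul
═.....♣┃                           
═......┃data = output.validate()   


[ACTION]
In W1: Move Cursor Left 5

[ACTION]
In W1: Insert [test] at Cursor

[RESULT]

                                   
                                   
                                   
                                   
                                   
                                   
                                   
                                   
                                   
                                   
       ┏━━━━━━━━━━━━━━━━━━━━━━━━━━━
       ┃ FileEditor                
       ┠───────────────────────────
       ┃test█rom typing import Any 
━━━━━━━┃import logging             
 MapNav┃import json                
───────┃import sys                 
═......┃                           
═......┃# TODO: refactor this secti
═......┃class ProcessHandler:      
═......┃    def __init__(self, valu
═....♣.┃        self.result = resul
═.....♣┃                           
═......┃data = output.validate()   


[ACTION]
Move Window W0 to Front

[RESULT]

                                   
                                   
                                   
                                   
                                   
                                   
                                   
                                   
                                   
                                   
       ┏━━━━━━━━━━━━━━━━━━━━━━━━━━━
       ┃ FileEditor                
       ┠───────────────────────────
       ┃test█rom typing import Any 
━━━━━━━━━━━━━━━━━━━━━━━━━━━━━━━━┓  
 MapNavigator                   ┃  
────────────────────────────────┨  
═...........~~..................┃  
═............~..................┃ti
═......♣........................┃  
═.......♣....~.~................┃lu
═....♣..♣....~.~@...............┃ul
═.....♣♣........................┃  
═......♣......~.................┃  


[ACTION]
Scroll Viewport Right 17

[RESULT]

                                   
                                   
                                   
                                   
                                   
                                   
                                   
                                   
                                   
                                   
━━━━━━━━━━━━━━━━━━━━━━━━━┓         
or                       ┃         
─────────────────────────┨         
typing import Any       ▲┃         
━━━━━━━━━━━━━━━┓        █┃         
               ┃        ░┃         
───────────────┨        ░┃         
...............┃        ░┃         
...............┃tion    ░┃         
...............┃        ░┃         
...............┃lue):   ░┃         
...............┃ult     ░┃         
...............┃        ░┃         
...............┃        ░┃         


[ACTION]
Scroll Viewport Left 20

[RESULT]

                                   
                                   
                                   
                                   
                                   
                                   
                                   
                                   
                                   
                                   
          ┏━━━━━━━━━━━━━━━━━━━━━━━━
          ┃ FileEditor             
          ┠────────────────────────
          ┃test█rom typing import A
  ┏━━━━━━━━━━━━━━━━━━━━━━━━━━━━━━━━
  ┃ MapNavigator                   
  ┠────────────────────────────────
  ┃═...........~~..................
  ┃═............~..................
  ┃═......♣........................
  ┃═.......♣....~.~................
  ┃═....♣..♣....~.~@...............
  ┃═.....♣♣........................
  ┃═......♣......~.................


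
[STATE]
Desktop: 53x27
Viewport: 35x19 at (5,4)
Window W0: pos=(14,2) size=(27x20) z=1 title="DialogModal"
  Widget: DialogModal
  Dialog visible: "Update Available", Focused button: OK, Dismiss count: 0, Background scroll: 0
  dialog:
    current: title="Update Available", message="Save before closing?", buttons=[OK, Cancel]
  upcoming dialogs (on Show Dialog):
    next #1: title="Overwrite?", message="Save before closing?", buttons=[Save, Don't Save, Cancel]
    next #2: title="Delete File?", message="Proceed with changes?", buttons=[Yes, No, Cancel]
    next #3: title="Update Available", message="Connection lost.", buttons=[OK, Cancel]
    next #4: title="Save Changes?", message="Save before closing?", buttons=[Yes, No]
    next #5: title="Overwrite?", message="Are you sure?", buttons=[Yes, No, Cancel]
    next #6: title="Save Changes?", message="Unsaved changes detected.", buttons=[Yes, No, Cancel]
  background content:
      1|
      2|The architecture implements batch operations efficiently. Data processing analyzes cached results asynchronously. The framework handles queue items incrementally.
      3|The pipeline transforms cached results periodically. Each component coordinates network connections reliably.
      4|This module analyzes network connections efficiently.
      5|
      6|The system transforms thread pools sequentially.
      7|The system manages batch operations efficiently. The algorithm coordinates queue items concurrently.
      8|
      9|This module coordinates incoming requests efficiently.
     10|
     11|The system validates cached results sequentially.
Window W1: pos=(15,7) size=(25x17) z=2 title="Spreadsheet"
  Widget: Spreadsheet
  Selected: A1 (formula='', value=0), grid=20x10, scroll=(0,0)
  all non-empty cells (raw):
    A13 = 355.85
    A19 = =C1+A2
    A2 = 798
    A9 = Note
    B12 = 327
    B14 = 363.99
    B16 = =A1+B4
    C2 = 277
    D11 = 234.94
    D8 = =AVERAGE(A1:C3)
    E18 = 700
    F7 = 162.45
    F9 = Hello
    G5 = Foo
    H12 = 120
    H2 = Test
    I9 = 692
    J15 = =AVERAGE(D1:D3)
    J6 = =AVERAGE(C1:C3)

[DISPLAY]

         ┠─────────────────────────
         ┃                         
         ┃The architecture implemen
         ┃┏━━━━━━━━━━━━━━━━━━━━━━━┓
         ┃┃ Spreadsheet           ┃
         ┃┠───────────────────────┨
         ┃┃A1:                    ┃
         ┃┃       A       B       ┃
         ┃┃-----------------------┃
         ┃┃  1      [0]       0   ┃
         ┃┃  2      798       0   ┃
         ┃┃  3        0       0   ┃
         ┃┃  4        0       0   ┃
         ┃┃  5        0       0   ┃
         ┃┃  6        0       0   ┃
         ┃┃  7        0       0   ┃
         ┃┃  8        0       0   ┃
         ┗┃  9 Note           0   ┃
          ┃ 10        0       0   ┃


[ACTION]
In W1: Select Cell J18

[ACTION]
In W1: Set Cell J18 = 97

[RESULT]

         ┠─────────────────────────
         ┃                         
         ┃The architecture implemen
         ┃┏━━━━━━━━━━━━━━━━━━━━━━━┓
         ┃┃ Spreadsheet           ┃
         ┃┠───────────────────────┨
         ┃┃J18: 97                ┃
         ┃┃       A       B       ┃
         ┃┃-----------------------┃
         ┃┃  1        0       0   ┃
         ┃┃  2      798       0   ┃
         ┃┃  3        0       0   ┃
         ┃┃  4        0       0   ┃
         ┃┃  5        0       0   ┃
         ┃┃  6        0       0   ┃
         ┃┃  7        0       0   ┃
         ┃┃  8        0       0   ┃
         ┗┃  9 Note           0   ┃
          ┃ 10        0       0   ┃


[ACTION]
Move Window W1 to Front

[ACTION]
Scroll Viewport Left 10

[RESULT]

              ┠────────────────────
              ┃                    
              ┃The architecture imp
              ┃┏━━━━━━━━━━━━━━━━━━━
              ┃┃ Spreadsheet       
              ┃┠───────────────────
              ┃┃J18: 97            
              ┃┃       A       B   
              ┃┃-------------------
              ┃┃  1        0       
              ┃┃  2      798       
              ┃┃  3        0       
              ┃┃  4        0       
              ┃┃  5        0       
              ┃┃  6        0       
              ┃┃  7        0       
              ┃┃  8        0       
              ┗┃  9 Note           
               ┃ 10        0       


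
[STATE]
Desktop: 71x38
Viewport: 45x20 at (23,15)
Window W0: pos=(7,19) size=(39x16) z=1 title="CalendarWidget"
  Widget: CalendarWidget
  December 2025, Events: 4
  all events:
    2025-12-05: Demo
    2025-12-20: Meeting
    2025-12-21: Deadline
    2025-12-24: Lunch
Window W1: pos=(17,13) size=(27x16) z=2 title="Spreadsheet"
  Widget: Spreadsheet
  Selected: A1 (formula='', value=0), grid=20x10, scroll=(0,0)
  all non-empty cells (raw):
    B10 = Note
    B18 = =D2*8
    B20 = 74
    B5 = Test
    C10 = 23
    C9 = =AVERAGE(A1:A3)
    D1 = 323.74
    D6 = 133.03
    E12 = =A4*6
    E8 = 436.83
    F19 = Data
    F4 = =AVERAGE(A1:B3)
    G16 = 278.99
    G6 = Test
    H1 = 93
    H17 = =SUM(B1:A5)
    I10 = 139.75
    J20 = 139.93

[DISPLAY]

────────────────────┨                        
                    ┃                        
  A       B       C ┃                        
--------------------┃                        
    [0]       0     ┃━┓                      
      0       0     ┃ ┃                      
      0       0     ┃─┨                      
      0       0     ┃ ┃                      
      0Test         ┃ ┃                      
      0       0     ┃ ┃                      
      0       0     ┃ ┃                      
      0       0     ┃ ┃                      
      0       0     ┃ ┃                      
━━━━━━━━━━━━━━━━━━━━┛ ┃                      
                      ┃                      
                      ┃                      
                      ┃                      
                      ┃                      
                      ┃                      
━━━━━━━━━━━━━━━━━━━━━━┛                      


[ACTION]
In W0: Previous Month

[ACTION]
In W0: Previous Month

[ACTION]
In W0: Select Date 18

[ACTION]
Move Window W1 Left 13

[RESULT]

───────┨                                     
       ┃                                     
     C ┃                                     
-------┃                                     
 0     ┃━━━━━━━━━━━━━━┓                      
 0     ┃              ┃                      
 0     ┃──────────────┨                      
 0     ┃25            ┃                      
       ┃              ┃                      
 0     ┃              ┃                      
 0     ┃              ┃                      
 0     ┃              ┃                      
 0     ┃              ┃                      
━━━━━━━┛              ┃                      
                      ┃                      
                      ┃                      
                      ┃                      
                      ┃                      
                      ┃                      
━━━━━━━━━━━━━━━━━━━━━━┛                      


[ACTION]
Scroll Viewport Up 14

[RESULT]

                                             
                                             
                                             
                                             
                                             
                                             
                                             
                                             
                                             
                                             
                                             
                                             
━━━━━━━┓                                     
       ┃                                     
───────┨                                     
       ┃                                     
     C ┃                                     
-------┃                                     
 0     ┃━━━━━━━━━━━━━━┓                      
 0     ┃              ┃                      


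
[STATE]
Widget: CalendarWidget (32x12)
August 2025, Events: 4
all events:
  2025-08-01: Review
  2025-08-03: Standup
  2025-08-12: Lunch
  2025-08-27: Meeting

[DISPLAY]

          August 2025           
Mo Tu We Th Fr Sa Su            
             1*  2  3*          
 4  5  6  7  8  9 10            
11 12* 13 14 15 16 17           
18 19 20 21 22 23 24            
25 26 27* 28 29 30 31           
                                
                                
                                
                                
                                


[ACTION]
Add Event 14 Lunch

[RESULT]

          August 2025           
Mo Tu We Th Fr Sa Su            
             1*  2  3*          
 4  5  6  7  8  9 10            
11 12* 13 14* 15 16 17          
18 19 20 21 22 23 24            
25 26 27* 28 29 30 31           
                                
                                
                                
                                
                                


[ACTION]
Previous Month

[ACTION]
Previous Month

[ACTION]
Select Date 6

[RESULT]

           June 2025            
Mo Tu We Th Fr Sa Su            
                   1            
 2  3  4  5 [ 6]  7  8          
 9 10 11 12 13 14 15            
16 17 18 19 20 21 22            
23 24 25 26 27 28 29            
30                              
                                
                                
                                
                                


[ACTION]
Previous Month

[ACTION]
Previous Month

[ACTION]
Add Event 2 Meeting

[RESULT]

           April 2025           
Mo Tu We Th Fr Sa Su            
    1  2*  3  4  5  6           
 7  8  9 10 11 12 13            
14 15 16 17 18 19 20            
21 22 23 24 25 26 27            
28 29 30                        
                                
                                
                                
                                
                                
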